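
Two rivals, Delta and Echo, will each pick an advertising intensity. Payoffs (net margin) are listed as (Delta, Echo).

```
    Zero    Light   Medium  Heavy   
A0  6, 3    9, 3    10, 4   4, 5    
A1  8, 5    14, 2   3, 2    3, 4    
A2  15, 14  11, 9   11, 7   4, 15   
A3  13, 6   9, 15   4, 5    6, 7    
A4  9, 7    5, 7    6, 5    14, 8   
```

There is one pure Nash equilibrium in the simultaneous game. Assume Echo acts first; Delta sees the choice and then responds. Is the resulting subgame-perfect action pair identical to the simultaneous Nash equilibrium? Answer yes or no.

no

Delta best-responds to each possible Echo move:
- Zero: BR = A2, leader payoff 14.
- Light: BR = A1, leader payoff 2.
- Medium: BR = A2, leader payoff 7.
- Heavy: BR = A4, leader payoff 8.
Echo's induced payoffs are 14, 2, 7, 8, so Echo commits to Zero. Subgame-perfect outcome: (A2, Zero) with payoffs (15, 14).
Now find the simultaneous Nash equilibrium.
Delta's best replies: Zero→A2; Light→A1; Medium→A2; Heavy→A4.
Echo's best replies: A0→Heavy; A1→Zero; A2→Heavy; A3→Light; A4→Heavy.
Only (A4, Heavy) has each player best-responding; Nash payoffs (14, 8).
Sequential outcome (A2, Zero) differs from the Nash profile (A4, Heavy).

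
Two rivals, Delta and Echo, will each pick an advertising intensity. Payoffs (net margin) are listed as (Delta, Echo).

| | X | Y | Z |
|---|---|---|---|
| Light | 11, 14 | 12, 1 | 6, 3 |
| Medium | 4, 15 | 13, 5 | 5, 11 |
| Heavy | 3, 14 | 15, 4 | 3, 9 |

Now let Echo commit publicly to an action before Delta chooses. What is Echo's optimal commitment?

Delta best-responds to each possible Echo move:
- X: BR = Light, leader payoff 14.
- Y: BR = Heavy, leader payoff 4.
- Z: BR = Light, leader payoff 3.
Among 14, 4, 3, the best is 14 at X. Subgame-perfect outcome: (Light, X) with payoffs (11, 14).

X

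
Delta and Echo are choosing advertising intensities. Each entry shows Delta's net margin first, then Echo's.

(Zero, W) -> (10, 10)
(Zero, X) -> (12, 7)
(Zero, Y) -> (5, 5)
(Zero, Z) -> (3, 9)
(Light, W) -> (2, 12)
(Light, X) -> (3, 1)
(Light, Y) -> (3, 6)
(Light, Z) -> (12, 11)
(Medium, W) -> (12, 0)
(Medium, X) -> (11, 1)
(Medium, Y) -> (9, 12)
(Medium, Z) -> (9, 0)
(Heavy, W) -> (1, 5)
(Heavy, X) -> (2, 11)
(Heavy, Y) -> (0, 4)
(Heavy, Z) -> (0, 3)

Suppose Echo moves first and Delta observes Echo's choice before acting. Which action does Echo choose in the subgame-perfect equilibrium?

Delta best-responds to each possible Echo move:
- W → Delta plays Medium (best of 10, 2, 12, 1); Echo gets 0.
- X → Delta plays Zero (best of 12, 3, 11, 2); Echo gets 7.
- Y → Delta plays Medium (best of 5, 3, 9, 0); Echo gets 12.
- Z → Delta plays Light (best of 3, 12, 9, 0); Echo gets 11.
Echo's induced payoffs are 0, 7, 12, 11, so Echo commits to Y. Subgame-perfect outcome: (Medium, Y) with payoffs (9, 12).

Y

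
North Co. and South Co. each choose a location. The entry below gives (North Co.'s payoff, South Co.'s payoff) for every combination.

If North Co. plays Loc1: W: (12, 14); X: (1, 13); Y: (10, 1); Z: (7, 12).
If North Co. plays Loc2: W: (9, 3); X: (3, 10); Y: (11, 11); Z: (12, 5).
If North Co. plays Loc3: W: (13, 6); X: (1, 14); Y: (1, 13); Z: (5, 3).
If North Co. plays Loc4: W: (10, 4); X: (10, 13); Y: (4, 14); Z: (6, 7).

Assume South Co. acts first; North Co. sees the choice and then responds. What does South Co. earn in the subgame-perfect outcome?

Work backward from North Co.'s decision.
- W → North Co. plays Loc3 (best of 12, 9, 13, 10); South Co. gets 6.
- X → North Co. plays Loc4 (best of 1, 3, 1, 10); South Co. gets 13.
- Y → North Co. plays Loc2 (best of 10, 11, 1, 4); South Co. gets 11.
- Z → North Co. plays Loc2 (best of 7, 12, 5, 6); South Co. gets 5.
Maximizing over 6, 13, 11, 5, South Co. chooses X. Subgame-perfect outcome: (Loc4, X) with payoffs (10, 13).

13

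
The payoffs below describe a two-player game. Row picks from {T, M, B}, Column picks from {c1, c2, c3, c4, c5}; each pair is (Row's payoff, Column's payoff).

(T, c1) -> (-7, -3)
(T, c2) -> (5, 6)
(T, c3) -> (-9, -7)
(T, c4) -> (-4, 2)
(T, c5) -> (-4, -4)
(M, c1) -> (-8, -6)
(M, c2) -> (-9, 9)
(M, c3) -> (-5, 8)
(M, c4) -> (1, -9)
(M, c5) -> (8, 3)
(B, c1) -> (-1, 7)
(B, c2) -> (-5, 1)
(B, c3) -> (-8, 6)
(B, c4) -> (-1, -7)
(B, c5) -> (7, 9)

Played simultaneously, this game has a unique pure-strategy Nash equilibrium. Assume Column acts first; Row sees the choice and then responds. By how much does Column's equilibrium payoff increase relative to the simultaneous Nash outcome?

2

Row best-responds to each possible Column move:
- c1: Row compares -7, -8, -1 and picks B; Column would get 7.
- c2: Row compares 5, -9, -5 and picks T; Column would get 6.
- c3: Row compares -9, -5, -8 and picks M; Column would get 8.
- c4: Row compares -4, 1, -1 and picks M; Column would get -9.
- c5: Row compares -4, 8, 7 and picks M; Column would get 3.
Column's induced payoffs are 7, 6, 8, -9, 3, so Column commits to c3. Subgame-perfect outcome: (M, c3) with payoffs (-5, 8).
Under simultaneous play:
Row's best replies: c1→B; c2→T; c3→M; c4→M; c5→M.
Column's best replies: T→c2; M→c2; B→c5.
Only (T, c2) has each player best-responding; Nash payoffs (5, 6).
Column's commitment gain: 8 − 6 = 2.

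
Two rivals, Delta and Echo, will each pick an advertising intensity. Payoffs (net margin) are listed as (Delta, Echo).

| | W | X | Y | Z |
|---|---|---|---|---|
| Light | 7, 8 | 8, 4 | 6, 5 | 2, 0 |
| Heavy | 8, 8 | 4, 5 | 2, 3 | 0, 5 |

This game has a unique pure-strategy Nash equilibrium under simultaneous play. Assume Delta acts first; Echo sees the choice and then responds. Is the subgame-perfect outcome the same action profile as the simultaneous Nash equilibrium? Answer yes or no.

yes

Backward induction with Delta moving first.
- Light: Echo compares 8, 4, 5, 0 and picks W; Delta would get 7.
- Heavy: Echo compares 8, 5, 3, 5 and picks W; Delta would get 8.
Delta's induced payoffs are 7, 8, so Delta commits to Heavy. Subgame-perfect outcome: (Heavy, W) with payoffs (8, 8).
Under simultaneous play:
Delta's best replies: W→Heavy; X→Light; Y→Light; Z→Light.
Echo's best replies: Light→W; Heavy→W.
The unique mutual best reply is (Heavy, W), giving (8, 8).
Sequential outcome (Heavy, W) coincides with the Nash profile (Heavy, W).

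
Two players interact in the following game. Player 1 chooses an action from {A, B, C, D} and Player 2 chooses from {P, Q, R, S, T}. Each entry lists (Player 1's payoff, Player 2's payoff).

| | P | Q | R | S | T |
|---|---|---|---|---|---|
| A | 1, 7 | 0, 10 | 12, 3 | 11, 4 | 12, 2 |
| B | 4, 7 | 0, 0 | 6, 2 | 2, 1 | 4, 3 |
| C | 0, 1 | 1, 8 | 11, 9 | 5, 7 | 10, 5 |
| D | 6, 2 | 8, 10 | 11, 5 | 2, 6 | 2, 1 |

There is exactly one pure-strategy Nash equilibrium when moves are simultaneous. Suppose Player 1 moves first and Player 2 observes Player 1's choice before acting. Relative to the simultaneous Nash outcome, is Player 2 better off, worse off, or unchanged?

worse off

Work backward from Player 2's decision.
- A: Player 2 compares 7, 10, 3, 4, 2 and picks Q; Player 1 would get 0.
- B: Player 2 compares 7, 0, 2, 1, 3 and picks P; Player 1 would get 4.
- C: Player 2 compares 1, 8, 9, 7, 5 and picks R; Player 1 would get 11.
- D: Player 2 compares 2, 10, 5, 6, 1 and picks Q; Player 1 would get 8.
Player 1's induced payoffs are 0, 4, 11, 8, so Player 1 commits to C. Subgame-perfect outcome: (C, R) with payoffs (11, 9).
For the simultaneous game, intersect best replies.
Player 1's best replies: P→D; Q→D; R→A; S→A; T→A.
Player 2's best replies: A→Q; B→P; C→R; D→Q.
Only (D, Q) has each player best-responding; Nash payoffs (8, 10).
Player 2 earns 9 sequentially versus 10 at the Nash outcome: worse off.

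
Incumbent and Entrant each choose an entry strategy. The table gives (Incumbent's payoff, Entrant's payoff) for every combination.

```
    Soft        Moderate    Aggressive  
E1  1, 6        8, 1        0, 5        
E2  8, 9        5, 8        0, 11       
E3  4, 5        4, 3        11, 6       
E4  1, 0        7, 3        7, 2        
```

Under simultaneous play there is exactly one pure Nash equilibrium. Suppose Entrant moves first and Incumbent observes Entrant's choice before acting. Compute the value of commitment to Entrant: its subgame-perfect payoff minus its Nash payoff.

Solve by backward induction (Entrant leads).
- Soft: BR = E2, leader payoff 9.
- Moderate: BR = E1, leader payoff 1.
- Aggressive: BR = E3, leader payoff 6.
Maximizing over 9, 1, 6, Entrant chooses Soft. Subgame-perfect outcome: (E2, Soft) with payoffs (8, 9).
For the simultaneous game, intersect best replies.
Incumbent's best replies: Soft→E2; Moderate→E1; Aggressive→E3.
Entrant's best replies: E1→Soft; E2→Aggressive; E3→Aggressive; E4→Moderate.
Only (E3, Aggressive) has each player best-responding; Nash payoffs (11, 6).
Entrant's commitment gain: 9 − 6 = 3.

3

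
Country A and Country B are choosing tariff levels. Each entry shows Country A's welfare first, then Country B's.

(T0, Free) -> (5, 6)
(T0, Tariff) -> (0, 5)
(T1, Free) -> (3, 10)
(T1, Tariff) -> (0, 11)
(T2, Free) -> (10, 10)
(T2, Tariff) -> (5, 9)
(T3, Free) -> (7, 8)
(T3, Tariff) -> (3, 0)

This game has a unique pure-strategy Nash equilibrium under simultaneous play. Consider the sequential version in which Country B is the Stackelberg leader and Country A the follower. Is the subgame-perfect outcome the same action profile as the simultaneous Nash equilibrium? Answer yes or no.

Solve by backward induction (Country B leads).
- Free: Country A compares 5, 3, 10, 7 and picks T2; Country B would get 10.
- Tariff: Country A compares 0, 0, 5, 3 and picks T2; Country B would get 9.
Maximizing over 10, 9, Country B chooses Free. Subgame-perfect outcome: (T2, Free) with payoffs (10, 10).
Under simultaneous play:
Country A's best replies: Free→T2; Tariff→T2.
Country B's best replies: T0→Free; T1→Tariff; T2→Free; T3→Free.
The unique mutual best reply is (T2, Free), giving (10, 10).
Sequential outcome (T2, Free) coincides with the Nash profile (T2, Free).

yes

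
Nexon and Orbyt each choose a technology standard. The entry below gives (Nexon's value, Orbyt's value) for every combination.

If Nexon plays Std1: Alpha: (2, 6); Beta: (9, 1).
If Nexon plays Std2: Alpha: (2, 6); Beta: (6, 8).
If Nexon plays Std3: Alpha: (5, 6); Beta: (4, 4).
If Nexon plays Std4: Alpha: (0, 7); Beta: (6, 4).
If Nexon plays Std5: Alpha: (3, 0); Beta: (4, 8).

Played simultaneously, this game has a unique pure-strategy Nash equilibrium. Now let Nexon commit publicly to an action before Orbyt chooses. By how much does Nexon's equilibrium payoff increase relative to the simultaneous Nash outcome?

1

Solve by backward induction (Nexon leads).
- Std1: BR = Alpha, leader payoff 2.
- Std2: BR = Beta, leader payoff 6.
- Std3: BR = Alpha, leader payoff 5.
- Std4: BR = Alpha, leader payoff 0.
- Std5: BR = Beta, leader payoff 4.
Maximizing over 2, 6, 5, 0, 4, Nexon chooses Std2. Subgame-perfect outcome: (Std2, Beta) with payoffs (6, 8).
Under simultaneous play:
Nexon's best replies: Alpha→Std3; Beta→Std1.
Orbyt's best replies: Std1→Alpha; Std2→Beta; Std3→Alpha; Std4→Alpha; Std5→Beta.
The unique mutual best reply is (Std3, Alpha), giving (5, 6).
Nexon's commitment gain: 6 − 5 = 1.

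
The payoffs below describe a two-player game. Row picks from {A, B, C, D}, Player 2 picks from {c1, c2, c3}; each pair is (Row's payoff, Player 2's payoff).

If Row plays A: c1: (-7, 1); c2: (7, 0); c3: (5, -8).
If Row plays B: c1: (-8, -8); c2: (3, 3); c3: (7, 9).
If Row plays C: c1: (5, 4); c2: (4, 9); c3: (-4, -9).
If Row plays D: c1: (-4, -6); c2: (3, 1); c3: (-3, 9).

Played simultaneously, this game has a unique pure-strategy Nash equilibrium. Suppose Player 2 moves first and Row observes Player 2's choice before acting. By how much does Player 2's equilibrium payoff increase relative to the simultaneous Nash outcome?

Work backward from Row's decision.
- c1: Row compares -7, -8, 5, -4 and picks C; Player 2 would get 4.
- c2: Row compares 7, 3, 4, 3 and picks A; Player 2 would get 0.
- c3: Row compares 5, 7, -4, -3 and picks B; Player 2 would get 9.
Player 2's induced payoffs are 4, 0, 9, so Player 2 commits to c3. Subgame-perfect outcome: (B, c3) with payoffs (7, 9).
Now find the simultaneous Nash equilibrium.
Row's best replies: c1→C; c2→A; c3→B.
Player 2's best replies: A→c1; B→c3; C→c2; D→c3.
The unique mutual best reply is (B, c3), giving (7, 9).
Player 2's commitment gain: 9 − 9 = 0.

0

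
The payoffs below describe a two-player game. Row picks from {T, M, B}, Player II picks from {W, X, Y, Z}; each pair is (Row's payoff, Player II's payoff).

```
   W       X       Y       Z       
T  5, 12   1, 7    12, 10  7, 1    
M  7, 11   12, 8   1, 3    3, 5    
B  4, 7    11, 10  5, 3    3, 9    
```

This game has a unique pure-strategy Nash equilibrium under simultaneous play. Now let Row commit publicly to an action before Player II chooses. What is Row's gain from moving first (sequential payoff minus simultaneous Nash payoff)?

Player II best-responds to each possible Row move:
- T: Player II compares 12, 7, 10, 1 and picks W; Row would get 5.
- M: Player II compares 11, 8, 3, 5 and picks W; Row would get 7.
- B: Player II compares 7, 10, 3, 9 and picks X; Row would get 11.
Row's induced payoffs are 5, 7, 11, so Row commits to B. Subgame-perfect outcome: (B, X) with payoffs (11, 10).
Under simultaneous play:
Row's best replies: W→M; X→M; Y→T; Z→T.
Player II's best replies: T→W; M→W; B→X.
Only (M, W) has each player best-responding; Nash payoffs (7, 11).
Row's commitment gain: 11 − 7 = 4.

4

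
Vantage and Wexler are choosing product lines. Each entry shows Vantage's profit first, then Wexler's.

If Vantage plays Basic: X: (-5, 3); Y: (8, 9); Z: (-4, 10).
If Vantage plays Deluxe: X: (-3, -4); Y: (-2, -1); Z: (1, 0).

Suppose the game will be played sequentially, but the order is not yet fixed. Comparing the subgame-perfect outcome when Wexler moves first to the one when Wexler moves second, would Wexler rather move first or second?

first

If Vantage leads: Wexler's best replies are Basic→Z, Deluxe→Z; Vantage's induced payoffs -4, 1; outcome (Deluxe, Z), payoffs (1, 0).
If Wexler leads: Vantage's best replies are X→Deluxe, Y→Basic, Z→Deluxe; Wexler's induced payoffs -4, 9, 0; outcome (Basic, Y), payoffs (8, 9).
Wexler gets 9 moving first and 0 moving second, so Wexler prefers to move first.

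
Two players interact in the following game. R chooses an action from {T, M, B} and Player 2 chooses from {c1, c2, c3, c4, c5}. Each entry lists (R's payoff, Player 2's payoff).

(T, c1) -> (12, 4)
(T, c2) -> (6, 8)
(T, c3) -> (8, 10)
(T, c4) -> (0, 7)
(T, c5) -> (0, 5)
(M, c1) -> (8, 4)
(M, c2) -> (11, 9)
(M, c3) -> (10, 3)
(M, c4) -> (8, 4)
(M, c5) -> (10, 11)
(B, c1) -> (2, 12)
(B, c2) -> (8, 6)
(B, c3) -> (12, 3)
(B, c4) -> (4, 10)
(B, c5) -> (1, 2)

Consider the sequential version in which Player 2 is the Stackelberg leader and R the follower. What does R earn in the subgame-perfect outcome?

10

Solve by backward induction (Player 2 leads).
- c1: BR = T, leader payoff 4.
- c2: BR = M, leader payoff 9.
- c3: BR = B, leader payoff 3.
- c4: BR = M, leader payoff 4.
- c5: BR = M, leader payoff 11.
Player 2's induced payoffs are 4, 9, 3, 4, 11, so Player 2 commits to c5. Subgame-perfect outcome: (M, c5) with payoffs (10, 11).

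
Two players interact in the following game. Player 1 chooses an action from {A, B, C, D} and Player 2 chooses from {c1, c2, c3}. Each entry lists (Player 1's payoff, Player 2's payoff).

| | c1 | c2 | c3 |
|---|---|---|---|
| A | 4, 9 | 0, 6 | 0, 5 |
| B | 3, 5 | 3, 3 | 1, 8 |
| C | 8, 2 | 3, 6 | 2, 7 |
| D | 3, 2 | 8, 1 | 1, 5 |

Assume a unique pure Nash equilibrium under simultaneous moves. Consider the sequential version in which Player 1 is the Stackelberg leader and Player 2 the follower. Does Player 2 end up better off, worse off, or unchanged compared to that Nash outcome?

better off

Work backward from Player 2's decision.
- A: BR = c1, leader payoff 4.
- B: BR = c3, leader payoff 1.
- C: BR = c3, leader payoff 2.
- D: BR = c3, leader payoff 1.
Player 1's induced payoffs are 4, 1, 2, 1, so Player 1 commits to A. Subgame-perfect outcome: (A, c1) with payoffs (4, 9).
For the simultaneous game, intersect best replies.
Player 1's best replies: c1→C; c2→D; c3→C.
Player 2's best replies: A→c1; B→c3; C→c3; D→c3.
Only (C, c3) has each player best-responding; Nash payoffs (2, 7).
Player 2 earns 9 sequentially versus 7 at the Nash outcome: better off.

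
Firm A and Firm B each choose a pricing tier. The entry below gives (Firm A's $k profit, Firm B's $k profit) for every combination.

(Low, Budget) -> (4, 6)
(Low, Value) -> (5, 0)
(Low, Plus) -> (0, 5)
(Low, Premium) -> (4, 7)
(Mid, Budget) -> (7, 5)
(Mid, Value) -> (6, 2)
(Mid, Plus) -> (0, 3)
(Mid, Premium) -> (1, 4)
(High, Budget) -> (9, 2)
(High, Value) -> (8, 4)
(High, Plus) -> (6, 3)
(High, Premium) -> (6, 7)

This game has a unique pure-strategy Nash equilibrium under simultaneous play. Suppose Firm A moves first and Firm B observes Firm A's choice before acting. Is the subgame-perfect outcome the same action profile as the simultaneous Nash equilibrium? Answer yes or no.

no

Work backward from Firm B's decision.
- Low: Firm B compares 6, 0, 5, 7 and picks Premium; Firm A would get 4.
- Mid: Firm B compares 5, 2, 3, 4 and picks Budget; Firm A would get 7.
- High: Firm B compares 2, 4, 3, 7 and picks Premium; Firm A would get 6.
Firm A's induced payoffs are 4, 7, 6, so Firm A commits to Mid. Subgame-perfect outcome: (Mid, Budget) with payoffs (7, 5).
Now find the simultaneous Nash equilibrium.
Firm A's best replies: Budget→High; Value→High; Plus→High; Premium→High.
Firm B's best replies: Low→Premium; Mid→Budget; High→Premium.
Only (High, Premium) has each player best-responding; Nash payoffs (6, 7).
Sequential outcome (Mid, Budget) differs from the Nash profile (High, Premium).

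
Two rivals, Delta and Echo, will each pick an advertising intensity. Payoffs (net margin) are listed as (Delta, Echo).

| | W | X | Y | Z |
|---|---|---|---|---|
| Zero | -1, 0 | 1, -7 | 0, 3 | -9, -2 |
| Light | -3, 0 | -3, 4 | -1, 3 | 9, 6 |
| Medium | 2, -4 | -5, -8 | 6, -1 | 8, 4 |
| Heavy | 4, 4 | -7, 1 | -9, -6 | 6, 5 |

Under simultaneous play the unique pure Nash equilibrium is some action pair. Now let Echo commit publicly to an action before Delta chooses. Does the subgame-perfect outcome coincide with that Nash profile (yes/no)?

Work backward from Delta's decision.
- W: Delta compares -1, -3, 2, 4 and picks Heavy; Echo would get 4.
- X: Delta compares 1, -3, -5, -7 and picks Zero; Echo would get -7.
- Y: Delta compares 0, -1, 6, -9 and picks Medium; Echo would get -1.
- Z: Delta compares -9, 9, 8, 6 and picks Light; Echo would get 6.
Echo's induced payoffs are 4, -7, -1, 6, so Echo commits to Z. Subgame-perfect outcome: (Light, Z) with payoffs (9, 6).
For the simultaneous game, intersect best replies.
Delta's best replies: W→Heavy; X→Zero; Y→Medium; Z→Light.
Echo's best replies: Zero→Y; Light→Z; Medium→Z; Heavy→Z.
Only (Light, Z) has each player best-responding; Nash payoffs (9, 6).
Sequential outcome (Light, Z) coincides with the Nash profile (Light, Z).

yes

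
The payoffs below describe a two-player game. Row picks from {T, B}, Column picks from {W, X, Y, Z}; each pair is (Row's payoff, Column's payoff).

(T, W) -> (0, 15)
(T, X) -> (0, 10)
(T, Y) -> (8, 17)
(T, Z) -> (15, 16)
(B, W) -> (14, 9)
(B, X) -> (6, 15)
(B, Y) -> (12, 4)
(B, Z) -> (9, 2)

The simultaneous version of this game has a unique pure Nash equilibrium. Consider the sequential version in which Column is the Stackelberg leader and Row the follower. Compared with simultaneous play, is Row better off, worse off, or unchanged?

Solve by backward induction (Column leads).
- W: Row compares 0, 14 and picks B; Column would get 9.
- X: Row compares 0, 6 and picks B; Column would get 15.
- Y: Row compares 8, 12 and picks B; Column would get 4.
- Z: Row compares 15, 9 and picks T; Column would get 16.
Maximizing over 9, 15, 4, 16, Column chooses Z. Subgame-perfect outcome: (T, Z) with payoffs (15, 16).
Under simultaneous play:
Row's best replies: W→B; X→B; Y→B; Z→T.
Column's best replies: T→Y; B→X.
The unique mutual best reply is (B, X), giving (6, 15).
Row earns 15 sequentially versus 6 at the Nash outcome: better off.

better off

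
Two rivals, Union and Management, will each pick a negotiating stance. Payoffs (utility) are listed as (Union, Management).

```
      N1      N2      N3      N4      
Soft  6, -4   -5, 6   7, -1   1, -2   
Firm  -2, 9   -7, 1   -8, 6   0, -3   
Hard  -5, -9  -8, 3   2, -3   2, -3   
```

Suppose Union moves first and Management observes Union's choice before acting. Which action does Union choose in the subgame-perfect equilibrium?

Firm

Backward induction with Union moving first.
- Soft: Management compares -4, 6, -1, -2 and picks N2; Union would get -5.
- Firm: Management compares 9, 1, 6, -3 and picks N1; Union would get -2.
- Hard: Management compares -9, 3, -3, -3 and picks N2; Union would get -8.
Among -5, -2, -8, the best is -2 at Firm. Subgame-perfect outcome: (Firm, N1) with payoffs (-2, 9).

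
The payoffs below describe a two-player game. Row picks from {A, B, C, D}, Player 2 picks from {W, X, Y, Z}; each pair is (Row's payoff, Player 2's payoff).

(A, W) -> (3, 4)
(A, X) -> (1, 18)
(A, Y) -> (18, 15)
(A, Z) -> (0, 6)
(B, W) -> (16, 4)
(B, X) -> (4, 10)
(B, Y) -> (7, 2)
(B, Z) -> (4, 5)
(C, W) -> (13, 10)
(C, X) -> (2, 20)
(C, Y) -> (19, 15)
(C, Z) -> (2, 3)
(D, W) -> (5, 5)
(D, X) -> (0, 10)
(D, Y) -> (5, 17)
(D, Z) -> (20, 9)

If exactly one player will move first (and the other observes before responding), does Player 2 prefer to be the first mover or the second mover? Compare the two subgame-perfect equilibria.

If Row leads: Player 2's best replies are A→X, B→X, C→X, D→Y; Row's induced payoffs 1, 4, 2, 5; outcome (D, Y), payoffs (5, 17).
If Player 2 leads: Row's best replies are W→B, X→B, Y→C, Z→D; Player 2's induced payoffs 4, 10, 15, 9; outcome (C, Y), payoffs (19, 15).
Player 2 gets 15 moving first and 17 moving second, so Player 2 prefers to move second.

second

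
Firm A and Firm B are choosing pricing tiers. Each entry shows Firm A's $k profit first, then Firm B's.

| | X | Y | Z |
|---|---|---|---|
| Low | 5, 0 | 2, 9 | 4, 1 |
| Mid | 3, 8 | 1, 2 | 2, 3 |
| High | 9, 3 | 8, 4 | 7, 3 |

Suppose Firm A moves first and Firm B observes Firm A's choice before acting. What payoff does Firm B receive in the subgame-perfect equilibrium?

4

Work backward from Firm B's decision.
- Low: BR = Y, leader payoff 2.
- Mid: BR = X, leader payoff 3.
- High: BR = Y, leader payoff 8.
Among 2, 3, 8, the best is 8 at High. Subgame-perfect outcome: (High, Y) with payoffs (8, 4).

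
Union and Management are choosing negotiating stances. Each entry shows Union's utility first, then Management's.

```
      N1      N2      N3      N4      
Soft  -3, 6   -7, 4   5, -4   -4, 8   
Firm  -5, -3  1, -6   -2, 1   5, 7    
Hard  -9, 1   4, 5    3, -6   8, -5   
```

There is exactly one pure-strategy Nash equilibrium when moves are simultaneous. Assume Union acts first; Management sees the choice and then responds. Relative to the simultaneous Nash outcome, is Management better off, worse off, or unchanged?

Backward induction with Union moving first.
- Soft: BR = N4, leader payoff -4.
- Firm: BR = N4, leader payoff 5.
- Hard: BR = N2, leader payoff 4.
Maximizing over -4, 5, 4, Union chooses Firm. Subgame-perfect outcome: (Firm, N4) with payoffs (5, 7).
For the simultaneous game, intersect best replies.
Union's best replies: N1→Soft; N2→Hard; N3→Soft; N4→Hard.
Management's best replies: Soft→N4; Firm→N4; Hard→N2.
The unique mutual best reply is (Hard, N2), giving (4, 5).
Management earns 7 sequentially versus 5 at the Nash outcome: better off.

better off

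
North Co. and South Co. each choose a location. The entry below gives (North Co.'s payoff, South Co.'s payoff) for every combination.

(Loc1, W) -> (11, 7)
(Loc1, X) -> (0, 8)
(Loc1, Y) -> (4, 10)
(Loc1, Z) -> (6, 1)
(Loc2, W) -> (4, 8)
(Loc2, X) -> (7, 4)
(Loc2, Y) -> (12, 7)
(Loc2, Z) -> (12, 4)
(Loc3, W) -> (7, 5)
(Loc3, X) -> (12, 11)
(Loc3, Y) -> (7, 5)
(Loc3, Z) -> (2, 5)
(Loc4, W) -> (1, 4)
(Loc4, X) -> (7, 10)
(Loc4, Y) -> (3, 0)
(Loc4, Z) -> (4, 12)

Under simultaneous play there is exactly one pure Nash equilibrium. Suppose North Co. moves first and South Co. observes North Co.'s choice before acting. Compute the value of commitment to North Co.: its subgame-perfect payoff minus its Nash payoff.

South Co. best-responds to each possible North Co. move:
- Loc1: BR = Y, leader payoff 4.
- Loc2: BR = W, leader payoff 4.
- Loc3: BR = X, leader payoff 12.
- Loc4: BR = Z, leader payoff 4.
Among 4, 4, 12, 4, the best is 12 at Loc3. Subgame-perfect outcome: (Loc3, X) with payoffs (12, 11).
Under simultaneous play:
North Co.'s best replies: W→Loc1; X→Loc3; Y→Loc2; Z→Loc2.
South Co.'s best replies: Loc1→Y; Loc2→W; Loc3→X; Loc4→Z.
The unique mutual best reply is (Loc3, X), giving (12, 11).
North Co.'s commitment gain: 12 − 12 = 0.

0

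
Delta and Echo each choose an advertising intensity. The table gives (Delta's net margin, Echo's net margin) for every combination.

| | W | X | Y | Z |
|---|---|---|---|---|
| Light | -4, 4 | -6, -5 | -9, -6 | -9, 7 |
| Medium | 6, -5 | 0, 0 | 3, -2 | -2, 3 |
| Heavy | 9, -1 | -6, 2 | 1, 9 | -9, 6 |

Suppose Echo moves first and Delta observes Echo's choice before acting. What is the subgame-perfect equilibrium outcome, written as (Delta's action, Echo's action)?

Solve by backward induction (Echo leads).
- W: BR = Heavy, leader payoff -1.
- X: BR = Medium, leader payoff 0.
- Y: BR = Medium, leader payoff -2.
- Z: BR = Medium, leader payoff 3.
Maximizing over -1, 0, -2, 3, Echo chooses Z. Subgame-perfect outcome: (Medium, Z) with payoffs (-2, 3).

(Medium, Z)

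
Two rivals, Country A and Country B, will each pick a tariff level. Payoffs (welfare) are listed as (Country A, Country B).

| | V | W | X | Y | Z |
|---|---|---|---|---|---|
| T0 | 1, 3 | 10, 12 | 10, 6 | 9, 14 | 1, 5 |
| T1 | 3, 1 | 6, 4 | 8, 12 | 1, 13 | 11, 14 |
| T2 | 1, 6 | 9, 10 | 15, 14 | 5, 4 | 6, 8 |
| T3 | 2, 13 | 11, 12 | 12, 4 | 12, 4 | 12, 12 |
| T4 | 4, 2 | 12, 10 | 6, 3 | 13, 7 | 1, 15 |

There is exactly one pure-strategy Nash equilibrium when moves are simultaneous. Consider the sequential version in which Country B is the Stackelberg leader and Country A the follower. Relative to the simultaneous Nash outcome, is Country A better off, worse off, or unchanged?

unchanged

Work backward from Country A's decision.
- V → Country A plays T4 (best of 1, 3, 1, 2, 4); Country B gets 2.
- W → Country A plays T4 (best of 10, 6, 9, 11, 12); Country B gets 10.
- X → Country A plays T2 (best of 10, 8, 15, 12, 6); Country B gets 14.
- Y → Country A plays T4 (best of 9, 1, 5, 12, 13); Country B gets 7.
- Z → Country A plays T3 (best of 1, 11, 6, 12, 1); Country B gets 12.
Among 2, 10, 14, 7, 12, the best is 14 at X. Subgame-perfect outcome: (T2, X) with payoffs (15, 14).
For the simultaneous game, intersect best replies.
Country A's best replies: V→T4; W→T4; X→T2; Y→T4; Z→T3.
Country B's best replies: T0→Y; T1→Z; T2→X; T3→V; T4→Z.
The unique mutual best reply is (T2, X), giving (15, 14).
Country A earns 15 sequentially versus 15 at the Nash outcome: unchanged.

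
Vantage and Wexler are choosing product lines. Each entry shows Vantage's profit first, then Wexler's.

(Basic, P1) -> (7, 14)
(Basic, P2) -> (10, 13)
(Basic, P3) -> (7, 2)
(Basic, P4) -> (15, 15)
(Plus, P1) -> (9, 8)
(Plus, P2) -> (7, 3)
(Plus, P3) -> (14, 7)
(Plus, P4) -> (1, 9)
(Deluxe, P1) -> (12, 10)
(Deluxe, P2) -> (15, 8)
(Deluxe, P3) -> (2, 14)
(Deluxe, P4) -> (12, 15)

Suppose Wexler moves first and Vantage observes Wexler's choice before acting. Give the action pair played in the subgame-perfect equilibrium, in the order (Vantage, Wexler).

(Basic, P4)

Work backward from Vantage's decision.
- P1 → Vantage plays Deluxe (best of 7, 9, 12); Wexler gets 10.
- P2 → Vantage plays Deluxe (best of 10, 7, 15); Wexler gets 8.
- P3 → Vantage plays Plus (best of 7, 14, 2); Wexler gets 7.
- P4 → Vantage plays Basic (best of 15, 1, 12); Wexler gets 15.
Maximizing over 10, 8, 7, 15, Wexler chooses P4. Subgame-perfect outcome: (Basic, P4) with payoffs (15, 15).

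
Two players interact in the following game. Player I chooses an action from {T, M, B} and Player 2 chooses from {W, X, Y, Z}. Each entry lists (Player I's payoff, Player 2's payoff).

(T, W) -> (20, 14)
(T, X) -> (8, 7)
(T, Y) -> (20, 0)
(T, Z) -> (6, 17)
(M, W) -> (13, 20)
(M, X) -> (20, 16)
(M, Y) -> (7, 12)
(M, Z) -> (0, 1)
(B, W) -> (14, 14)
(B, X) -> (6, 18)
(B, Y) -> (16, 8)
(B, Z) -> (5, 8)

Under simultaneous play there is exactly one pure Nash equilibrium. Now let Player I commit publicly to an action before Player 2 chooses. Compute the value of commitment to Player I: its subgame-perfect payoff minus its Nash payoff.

Work backward from Player 2's decision.
- T → Player 2 plays Z (best of 14, 7, 0, 17); Player I gets 6.
- M → Player 2 plays W (best of 20, 16, 12, 1); Player I gets 13.
- B → Player 2 plays X (best of 14, 18, 8, 8); Player I gets 6.
Among 6, 13, 6, the best is 13 at M. Subgame-perfect outcome: (M, W) with payoffs (13, 20).
Under simultaneous play:
Player I's best replies: W→T; X→M; Y→T; Z→T.
Player 2's best replies: T→Z; M→W; B→X.
The unique mutual best reply is (T, Z), giving (6, 17).
Player I's commitment gain: 13 − 6 = 7.

7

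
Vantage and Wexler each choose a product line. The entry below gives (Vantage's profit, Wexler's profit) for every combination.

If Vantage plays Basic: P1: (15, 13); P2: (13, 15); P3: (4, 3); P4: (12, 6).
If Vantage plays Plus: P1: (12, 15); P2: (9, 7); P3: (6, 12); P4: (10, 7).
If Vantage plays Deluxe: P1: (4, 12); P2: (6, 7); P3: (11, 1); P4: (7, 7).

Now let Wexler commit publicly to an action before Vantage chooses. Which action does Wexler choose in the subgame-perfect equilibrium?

P2

Solve by backward induction (Wexler leads).
- P1: Vantage compares 15, 12, 4 and picks Basic; Wexler would get 13.
- P2: Vantage compares 13, 9, 6 and picks Basic; Wexler would get 15.
- P3: Vantage compares 4, 6, 11 and picks Deluxe; Wexler would get 1.
- P4: Vantage compares 12, 10, 7 and picks Basic; Wexler would get 6.
Maximizing over 13, 15, 1, 6, Wexler chooses P2. Subgame-perfect outcome: (Basic, P2) with payoffs (13, 15).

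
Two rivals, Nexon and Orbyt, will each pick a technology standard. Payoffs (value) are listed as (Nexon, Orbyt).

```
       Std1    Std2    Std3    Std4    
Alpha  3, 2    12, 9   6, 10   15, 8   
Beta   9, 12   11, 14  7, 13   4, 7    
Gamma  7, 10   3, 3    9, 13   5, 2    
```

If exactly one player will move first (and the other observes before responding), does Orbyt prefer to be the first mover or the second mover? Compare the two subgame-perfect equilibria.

second

If Nexon leads: Orbyt's best replies are Alpha→Std3, Beta→Std2, Gamma→Std3; Nexon's induced payoffs 6, 11, 9; outcome (Beta, Std2), payoffs (11, 14).
If Orbyt leads: Nexon's best replies are Std1→Beta, Std2→Alpha, Std3→Gamma, Std4→Alpha; Orbyt's induced payoffs 12, 9, 13, 8; outcome (Gamma, Std3), payoffs (9, 13).
Orbyt gets 13 moving first and 14 moving second, so Orbyt prefers to move second.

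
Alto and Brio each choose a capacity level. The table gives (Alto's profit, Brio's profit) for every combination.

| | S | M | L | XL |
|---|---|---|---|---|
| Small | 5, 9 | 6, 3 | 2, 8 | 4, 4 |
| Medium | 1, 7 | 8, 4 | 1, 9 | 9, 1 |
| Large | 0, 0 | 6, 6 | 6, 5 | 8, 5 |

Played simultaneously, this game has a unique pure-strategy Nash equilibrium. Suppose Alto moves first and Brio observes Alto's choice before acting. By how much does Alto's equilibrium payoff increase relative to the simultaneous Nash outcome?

1

Solve by backward induction (Alto leads).
- Small: Brio compares 9, 3, 8, 4 and picks S; Alto would get 5.
- Medium: Brio compares 7, 4, 9, 1 and picks L; Alto would get 1.
- Large: Brio compares 0, 6, 5, 5 and picks M; Alto would get 6.
Alto's induced payoffs are 5, 1, 6, so Alto commits to Large. Subgame-perfect outcome: (Large, M) with payoffs (6, 6).
For the simultaneous game, intersect best replies.
Alto's best replies: S→Small; M→Medium; L→Large; XL→Medium.
Brio's best replies: Small→S; Medium→L; Large→M.
Only (Small, S) has each player best-responding; Nash payoffs (5, 9).
Alto's commitment gain: 6 − 5 = 1.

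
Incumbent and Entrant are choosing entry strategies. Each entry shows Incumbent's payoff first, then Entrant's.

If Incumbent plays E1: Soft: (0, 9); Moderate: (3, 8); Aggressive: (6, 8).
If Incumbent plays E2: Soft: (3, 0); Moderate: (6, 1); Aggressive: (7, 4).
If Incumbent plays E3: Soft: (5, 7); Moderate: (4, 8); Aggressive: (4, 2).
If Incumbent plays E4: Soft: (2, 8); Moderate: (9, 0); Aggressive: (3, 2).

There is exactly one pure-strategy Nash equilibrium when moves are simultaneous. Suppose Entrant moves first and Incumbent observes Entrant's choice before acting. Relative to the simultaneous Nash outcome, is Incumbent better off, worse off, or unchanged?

worse off

Incumbent best-responds to each possible Entrant move:
- Soft → Incumbent plays E3 (best of 0, 3, 5, 2); Entrant gets 7.
- Moderate → Incumbent plays E4 (best of 3, 6, 4, 9); Entrant gets 0.
- Aggressive → Incumbent plays E2 (best of 6, 7, 4, 3); Entrant gets 4.
Maximizing over 7, 0, 4, Entrant chooses Soft. Subgame-perfect outcome: (E3, Soft) with payoffs (5, 7).
For the simultaneous game, intersect best replies.
Incumbent's best replies: Soft→E3; Moderate→E4; Aggressive→E2.
Entrant's best replies: E1→Soft; E2→Aggressive; E3→Moderate; E4→Soft.
Only (E2, Aggressive) has each player best-responding; Nash payoffs (7, 4).
Incumbent earns 5 sequentially versus 7 at the Nash outcome: worse off.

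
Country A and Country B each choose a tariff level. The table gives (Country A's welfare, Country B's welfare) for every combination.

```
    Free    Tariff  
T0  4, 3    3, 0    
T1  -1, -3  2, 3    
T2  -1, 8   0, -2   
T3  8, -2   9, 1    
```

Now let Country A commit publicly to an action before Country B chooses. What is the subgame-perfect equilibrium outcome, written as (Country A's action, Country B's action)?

Country B best-responds to each possible Country A move:
- T0: Country B compares 3, 0 and picks Free; Country A would get 4.
- T1: Country B compares -3, 3 and picks Tariff; Country A would get 2.
- T2: Country B compares 8, -2 and picks Free; Country A would get -1.
- T3: Country B compares -2, 1 and picks Tariff; Country A would get 9.
Country A's induced payoffs are 4, 2, -1, 9, so Country A commits to T3. Subgame-perfect outcome: (T3, Tariff) with payoffs (9, 1).

(T3, Tariff)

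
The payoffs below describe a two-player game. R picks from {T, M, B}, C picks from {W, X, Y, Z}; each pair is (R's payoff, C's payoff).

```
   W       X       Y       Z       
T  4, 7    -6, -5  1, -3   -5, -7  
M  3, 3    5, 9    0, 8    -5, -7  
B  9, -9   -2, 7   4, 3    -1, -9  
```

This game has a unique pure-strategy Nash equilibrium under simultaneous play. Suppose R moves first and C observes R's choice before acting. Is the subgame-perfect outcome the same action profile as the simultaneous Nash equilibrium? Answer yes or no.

C best-responds to each possible R move:
- T: C compares 7, -5, -3, -7 and picks W; R would get 4.
- M: C compares 3, 9, 8, -7 and picks X; R would get 5.
- B: C compares -9, 7, 3, -9 and picks X; R would get -2.
R's induced payoffs are 4, 5, -2, so R commits to M. Subgame-perfect outcome: (M, X) with payoffs (5, 9).
For the simultaneous game, intersect best replies.
R's best replies: W→B; X→M; Y→B; Z→B.
C's best replies: T→W; M→X; B→X.
Only (M, X) has each player best-responding; Nash payoffs (5, 9).
Sequential outcome (M, X) coincides with the Nash profile (M, X).

yes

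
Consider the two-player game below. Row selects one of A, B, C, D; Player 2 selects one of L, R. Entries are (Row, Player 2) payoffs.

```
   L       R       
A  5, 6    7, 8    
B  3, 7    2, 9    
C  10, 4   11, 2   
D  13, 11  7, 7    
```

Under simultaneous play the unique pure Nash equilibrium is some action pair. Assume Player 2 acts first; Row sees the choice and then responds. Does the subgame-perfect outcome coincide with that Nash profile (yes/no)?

yes

Work backward from Row's decision.
- L: BR = D, leader payoff 11.
- R: BR = C, leader payoff 2.
Player 2's induced payoffs are 11, 2, so Player 2 commits to L. Subgame-perfect outcome: (D, L) with payoffs (13, 11).
For the simultaneous game, intersect best replies.
Row's best replies: L→D; R→C.
Player 2's best replies: A→R; B→R; C→L; D→L.
Only (D, L) has each player best-responding; Nash payoffs (13, 11).
Sequential outcome (D, L) coincides with the Nash profile (D, L).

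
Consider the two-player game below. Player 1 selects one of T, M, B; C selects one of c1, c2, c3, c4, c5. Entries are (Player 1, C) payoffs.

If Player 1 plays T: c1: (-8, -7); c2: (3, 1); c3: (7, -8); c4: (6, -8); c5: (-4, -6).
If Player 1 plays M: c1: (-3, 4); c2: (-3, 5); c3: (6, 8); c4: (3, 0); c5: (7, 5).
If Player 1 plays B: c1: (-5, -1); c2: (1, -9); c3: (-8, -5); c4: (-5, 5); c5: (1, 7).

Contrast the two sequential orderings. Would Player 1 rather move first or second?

If Player 1 leads: C's best replies are T→c2, M→c3, B→c5; Player 1's induced payoffs 3, 6, 1; outcome (M, c3), payoffs (6, 8).
If C leads: Player 1's best replies are c1→M, c2→T, c3→T, c4→T, c5→M; C's induced payoffs 4, 1, -8, -8, 5; outcome (M, c5), payoffs (7, 5).
Player 1 gets 6 moving first and 7 moving second, so Player 1 prefers to move second.

second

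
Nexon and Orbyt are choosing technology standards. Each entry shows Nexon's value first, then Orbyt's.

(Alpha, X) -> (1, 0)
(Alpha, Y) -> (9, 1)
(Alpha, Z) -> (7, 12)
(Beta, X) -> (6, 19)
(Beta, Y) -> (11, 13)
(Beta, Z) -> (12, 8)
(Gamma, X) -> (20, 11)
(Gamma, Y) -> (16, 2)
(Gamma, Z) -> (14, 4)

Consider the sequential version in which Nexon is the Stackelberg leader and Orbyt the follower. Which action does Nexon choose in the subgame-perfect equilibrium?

Gamma

Solve by backward induction (Nexon leads).
- Alpha → Orbyt plays Z (best of 0, 1, 12); Nexon gets 7.
- Beta → Orbyt plays X (best of 19, 13, 8); Nexon gets 6.
- Gamma → Orbyt plays X (best of 11, 2, 4); Nexon gets 20.
Nexon's induced payoffs are 7, 6, 20, so Nexon commits to Gamma. Subgame-perfect outcome: (Gamma, X) with payoffs (20, 11).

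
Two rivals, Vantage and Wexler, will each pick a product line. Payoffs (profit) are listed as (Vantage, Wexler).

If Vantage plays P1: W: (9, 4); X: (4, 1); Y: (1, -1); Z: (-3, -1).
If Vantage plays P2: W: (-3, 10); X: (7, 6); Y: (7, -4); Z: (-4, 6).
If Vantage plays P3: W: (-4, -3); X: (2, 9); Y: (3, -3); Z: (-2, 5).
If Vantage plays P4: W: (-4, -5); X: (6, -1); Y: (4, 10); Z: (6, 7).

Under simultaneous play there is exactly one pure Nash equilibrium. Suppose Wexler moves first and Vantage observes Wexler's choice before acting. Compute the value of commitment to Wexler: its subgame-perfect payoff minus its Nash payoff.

Solve by backward induction (Wexler leads).
- W: Vantage compares 9, -3, -4, -4 and picks P1; Wexler would get 4.
- X: Vantage compares 4, 7, 2, 6 and picks P2; Wexler would get 6.
- Y: Vantage compares 1, 7, 3, 4 and picks P2; Wexler would get -4.
- Z: Vantage compares -3, -4, -2, 6 and picks P4; Wexler would get 7.
Maximizing over 4, 6, -4, 7, Wexler chooses Z. Subgame-perfect outcome: (P4, Z) with payoffs (6, 7).
For the simultaneous game, intersect best replies.
Vantage's best replies: W→P1; X→P2; Y→P2; Z→P4.
Wexler's best replies: P1→W; P2→W; P3→X; P4→Y.
The unique mutual best reply is (P1, W), giving (9, 4).
Wexler's commitment gain: 7 − 4 = 3.

3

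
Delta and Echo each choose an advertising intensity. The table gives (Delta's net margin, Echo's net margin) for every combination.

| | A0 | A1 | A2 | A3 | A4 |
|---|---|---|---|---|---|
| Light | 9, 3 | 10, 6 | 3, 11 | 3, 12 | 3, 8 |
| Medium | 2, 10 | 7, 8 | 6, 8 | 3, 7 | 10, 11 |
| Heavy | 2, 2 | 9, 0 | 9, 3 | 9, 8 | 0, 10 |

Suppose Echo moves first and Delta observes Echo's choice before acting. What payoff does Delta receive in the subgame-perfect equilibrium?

Work backward from Delta's decision.
- A0: BR = Light, leader payoff 3.
- A1: BR = Light, leader payoff 6.
- A2: BR = Heavy, leader payoff 3.
- A3: BR = Heavy, leader payoff 8.
- A4: BR = Medium, leader payoff 11.
Maximizing over 3, 6, 3, 8, 11, Echo chooses A4. Subgame-perfect outcome: (Medium, A4) with payoffs (10, 11).

10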